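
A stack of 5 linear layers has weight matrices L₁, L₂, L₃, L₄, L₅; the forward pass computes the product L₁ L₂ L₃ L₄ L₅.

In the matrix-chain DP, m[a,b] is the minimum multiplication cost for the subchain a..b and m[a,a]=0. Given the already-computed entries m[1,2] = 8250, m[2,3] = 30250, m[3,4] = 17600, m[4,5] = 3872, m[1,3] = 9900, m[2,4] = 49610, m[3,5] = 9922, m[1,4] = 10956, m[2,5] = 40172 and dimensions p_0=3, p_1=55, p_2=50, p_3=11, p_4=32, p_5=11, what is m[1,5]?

12012

m[1,5] = min over k∈[1,4] of m[1,k]+m[k+1,5]+p_{0}·p_k·p_{5}.
k=1: 0 + 40172 + 3·55·11 = 41987; k=2: 8250 + 9922 + 3·50·11 = 19822; k=3: 9900 + 3872 + 3·11·11 = 14135; k=4: 10956 + 0 + 3·32·11 = 12012.
Minimum: 12012 at k=4.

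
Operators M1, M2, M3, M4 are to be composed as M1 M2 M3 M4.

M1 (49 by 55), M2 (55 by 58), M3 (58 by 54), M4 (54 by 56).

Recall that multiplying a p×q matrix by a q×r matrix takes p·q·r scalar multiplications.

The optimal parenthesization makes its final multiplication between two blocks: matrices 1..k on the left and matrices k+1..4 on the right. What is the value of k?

3

Adjacent pairs: M1M2 = 49·55·58 = 156310; M2M3 = 55·58·54 = 172260; M3M4 = 58·54·56 = 175392.
Length 3: M1..M3: k=1: 0+172260+49·55·54=317790; k=2: 156310+0+49·58·54=309778 → min 309778 | M2..M4: k=2: 0+175392+55·58·56=354032; k=3: 172260+0+55·54·56=338580 → min 338580.
Top-level splits: k=1: (M1..M1)·(M2..M4) → 0+338580+49·55·56 = 489500; k=2: (M1..M2)·(M3..M4) → 156310+175392+49·58·56 = 490854; k=3: (M1..M3)·(M4..M4) → 309778+0+49·54·56 = 457954.
Best split is after M3, i.e. k = 3.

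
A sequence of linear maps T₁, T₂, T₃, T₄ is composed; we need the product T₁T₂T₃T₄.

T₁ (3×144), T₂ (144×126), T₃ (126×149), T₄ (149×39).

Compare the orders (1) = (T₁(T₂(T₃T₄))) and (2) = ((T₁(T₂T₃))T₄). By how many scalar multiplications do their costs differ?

Order (1) = (T₁(T₂(T₃T₄))): (T₃T₄): 126×149 by 149×39 → 126×39, cost 126·149·39 = 732186; (T₂(T₃T₄)): 144×126 by 126×39 → 144×39, cost 144·126·39 = 707616; cumulative 1439802; (T₁(T₂(T₃T₄))): 3×144 by 144×39 → 3×39, cost 3·144·39 = 16848; cumulative 1456650. Total 1456650.
Order (2) = ((T₁(T₂T₃))T₄): (T₂T₃): 144×126 by 126×149 → 144×149, cost 144·126·149 = 2703456; (T₁(T₂T₃)): 3×144 by 144×149 → 3×149, cost 3·144·149 = 64368; cumulative 2767824; ((T₁(T₂T₃))T₄): 3×149 by 149×39 → 3×39, cost 3·149·39 = 17433; cumulative 2785257. Total 2785257.
Difference: |1456650 − 2785257| = 1328607.

1328607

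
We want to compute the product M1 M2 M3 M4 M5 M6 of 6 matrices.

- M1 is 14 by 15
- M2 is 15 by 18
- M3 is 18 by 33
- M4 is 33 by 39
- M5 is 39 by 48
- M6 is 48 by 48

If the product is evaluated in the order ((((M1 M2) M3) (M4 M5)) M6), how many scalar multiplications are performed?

128304

(M1 M2): 14×15 by 15×18 → 14×18, cost 14·15·18 = 3780
((M1 M2) M3): 14×18 by 18×33 → 14×33, cost 14·18·33 = 8316; cumulative 12096
(M4 M5): 33×39 by 39×48 → 33×48, cost 33·39·48 = 61776
(((M1 M2) M3) (M4 M5)): 14×33 by 33×48 → 14×48, cost 14·33·48 = 22176; cumulative 96048
((((M1 M2) M3) (M4 M5)) M6): 14×48 by 48×48 → 14×48, cost 14·48·48 = 32256; cumulative 128304
Total: 128304 scalar multiplications.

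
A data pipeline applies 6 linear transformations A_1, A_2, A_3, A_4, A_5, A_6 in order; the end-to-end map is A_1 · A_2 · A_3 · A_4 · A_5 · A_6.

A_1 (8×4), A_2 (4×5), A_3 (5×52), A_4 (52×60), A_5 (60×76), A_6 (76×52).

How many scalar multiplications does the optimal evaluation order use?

Adjacent pairs: A_1A_2 = 8·4·5 = 160; A_2A_3 = 4·5·52 = 1040; A_3A_4 = 5·52·60 = 15600; A_4A_5 = 52·60·76 = 237120; A_5A_6 = 60·76·52 = 237120.
Length 3: A_1..A_3: k=1: 0+1040+8·4·52=2704; k=2: 160+0+8·5·52=2240 → min 2240 | A_2..A_4: k=2: 0+15600+4·5·60=16800; k=3: 1040+0+4·52·60=13520 → min 13520 | A_3..A_5: k=3: 0+237120+5·52·76=256880; k=4: 15600+0+5·60·76=38400 → min 38400 | A_4..A_6: k=4: 0+237120+52·60·52=399360; k=5: 237120+0+52·76·52=442624 → min 399360.
Length 4: A_1..A_4: k=1: 0+13520+8·4·60=15440; k=2: 160+15600+8·5·60=18160; k=3: 2240+0+8·52·60=27200 → min 15440 | A_2..A_5: k=2: 0+38400+4·5·76=39920; k=3: 1040+237120+4·52·76=253968; k=4: 13520+0+4·60·76=31760 → min 31760 | A_3..A_6: k=3: 0+399360+5·52·52=412880; k=4: 15600+237120+5·60·52=268320; k=5: 38400+0+5·76·52=58160 → min 58160.
Length 5: A_1..A_5: k=1: 0+31760+8·4·76=34192; k=2: 160+38400+8·5·76=41600; k=3: 2240+237120+8·52·76=270976; k=4: 15440+0+8·60·76=51920 → min 34192 | A_2..A_6: k=2: 0+58160+4·5·52=59200; k=3: 1040+399360+4·52·52=411216; k=4: 13520+237120+4·60·52=263120; k=5: 31760+0+4·76·52=47568 → min 47568.
Length 6: A_1..A_6: k=1: 0+47568+8·4·52=49232; k=2: 160+58160+8·5·52=60400; k=3: 2240+399360+8·52·52=423232; k=4: 15440+237120+8·60·52=277520; k=5: 34192+0+8·76·52=65808 → min 49232.
Optimal order: (A_1 · ((((A_2 · A_3) · A_4) · A_5) · A_6)) with cost 49232.

49232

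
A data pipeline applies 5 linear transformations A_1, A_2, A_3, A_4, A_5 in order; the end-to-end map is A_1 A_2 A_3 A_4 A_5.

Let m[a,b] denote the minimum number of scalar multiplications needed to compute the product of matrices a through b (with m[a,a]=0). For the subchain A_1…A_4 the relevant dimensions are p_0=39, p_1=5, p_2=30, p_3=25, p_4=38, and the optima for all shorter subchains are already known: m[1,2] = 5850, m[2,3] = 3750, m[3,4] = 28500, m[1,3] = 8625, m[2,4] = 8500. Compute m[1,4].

15910

m[1,4] = min over k∈[1,3] of m[1,k]+m[k+1,4]+p_{0}·p_k·p_{4}.
k=1: 0 + 8500 + 39·5·38 = 15910; k=2: 5850 + 28500 + 39·30·38 = 78810; k=3: 8625 + 0 + 39·25·38 = 45675.
Minimum: 15910 at k=1.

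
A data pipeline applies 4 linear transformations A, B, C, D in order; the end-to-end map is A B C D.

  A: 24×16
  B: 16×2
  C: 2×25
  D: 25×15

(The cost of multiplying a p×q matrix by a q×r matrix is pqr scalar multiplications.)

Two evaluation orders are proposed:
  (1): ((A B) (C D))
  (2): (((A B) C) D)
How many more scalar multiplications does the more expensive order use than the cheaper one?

Order (1) = ((A B) (C D)): (A B): 24×16 by 16×2 → 24×2, cost 24·16·2 = 768; (C D): 2×25 by 25×15 → 2×15, cost 2·25·15 = 750; ((A B) (C D)): 24×2 by 2×15 → 24×15, cost 24·2·15 = 720; cumulative 2238. Total 2238.
Order (2) = (((A B) C) D): (A B): 24×16 by 16×2 → 24×2, cost 24·16·2 = 768; ((A B) C): 24×2 by 2×25 → 24×25, cost 24·2·25 = 1200; cumulative 1968; (((A B) C) D): 24×25 by 25×15 → 24×15, cost 24·25·15 = 9000; cumulative 10968. Total 10968.
Difference: |2238 − 10968| = 8730.

8730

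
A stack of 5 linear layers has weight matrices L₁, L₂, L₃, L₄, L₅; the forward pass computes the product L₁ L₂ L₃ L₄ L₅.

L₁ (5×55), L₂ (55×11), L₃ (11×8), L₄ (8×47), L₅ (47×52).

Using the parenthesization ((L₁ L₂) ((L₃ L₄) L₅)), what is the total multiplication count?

36905

(L₁ L₂): 5×55 by 55×11 → 5×11, cost 5·55·11 = 3025
(L₃ L₄): 11×8 by 8×47 → 11×47, cost 11·8·47 = 4136
((L₃ L₄) L₅): 11×47 by 47×52 → 11×52, cost 11·47·52 = 26884; cumulative 31020
((L₁ L₂) ((L₃ L₄) L₅)): 5×11 by 11×52 → 5×52, cost 5·11·52 = 2860; cumulative 36905
Total: 36905 scalar multiplications.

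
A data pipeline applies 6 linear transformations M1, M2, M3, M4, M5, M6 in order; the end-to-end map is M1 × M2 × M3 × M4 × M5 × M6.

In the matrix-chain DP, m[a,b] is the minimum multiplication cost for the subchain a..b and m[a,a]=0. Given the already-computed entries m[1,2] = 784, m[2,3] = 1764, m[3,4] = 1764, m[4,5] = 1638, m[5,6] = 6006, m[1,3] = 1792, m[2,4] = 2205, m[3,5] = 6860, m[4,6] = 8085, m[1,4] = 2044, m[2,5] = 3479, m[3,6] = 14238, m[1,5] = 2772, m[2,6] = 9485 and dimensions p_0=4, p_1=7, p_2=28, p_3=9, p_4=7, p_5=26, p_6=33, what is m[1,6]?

m[1,6] = min over k∈[1,5] of m[1,k]+m[k+1,6]+p_{0}·p_k·p_{6}.
k=1: 0 + 9485 + 4·7·33 = 10409; k=2: 784 + 14238 + 4·28·33 = 18718; k=3: 1792 + 8085 + 4·9·33 = 11065; k=4: 2044 + 6006 + 4·7·33 = 8974; k=5: 2772 + 0 + 4·26·33 = 6204.
Minimum: 6204 at k=5.

6204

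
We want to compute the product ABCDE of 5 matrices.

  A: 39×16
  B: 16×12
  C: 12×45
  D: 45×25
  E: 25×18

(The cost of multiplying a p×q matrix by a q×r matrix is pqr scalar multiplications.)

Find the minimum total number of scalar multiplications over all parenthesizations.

33588

Adjacent pairs: AB = 39·16·12 = 7488; BC = 16·12·45 = 8640; CD = 12·45·25 = 13500; DE = 45·25·18 = 20250.
Length 3: A..C: k=1: 0+8640+39·16·45=36720; k=2: 7488+0+39·12·45=28548 → min 28548 | B..D: k=2: 0+13500+16·12·25=18300; k=3: 8640+0+16·45·25=26640 → min 18300 | C..E: k=3: 0+20250+12·45·18=29970; k=4: 13500+0+12·25·18=18900 → min 18900.
Length 4: A..D: k=1: 0+18300+39·16·25=33900; k=2: 7488+13500+39·12·25=32688; k=3: 28548+0+39·45·25=72423 → min 32688 | B..E: k=2: 0+18900+16·12·18=22356; k=3: 8640+20250+16·45·18=41850; k=4: 18300+0+16·25·18=25500 → min 22356.
Length 5: A..E: k=1: 0+22356+39·16·18=33588; k=2: 7488+18900+39·12·18=34812; k=3: 28548+20250+39·45·18=80388; k=4: 32688+0+39·25·18=50238 → min 33588.
Optimal order: (A(B((CD)E))) with cost 33588.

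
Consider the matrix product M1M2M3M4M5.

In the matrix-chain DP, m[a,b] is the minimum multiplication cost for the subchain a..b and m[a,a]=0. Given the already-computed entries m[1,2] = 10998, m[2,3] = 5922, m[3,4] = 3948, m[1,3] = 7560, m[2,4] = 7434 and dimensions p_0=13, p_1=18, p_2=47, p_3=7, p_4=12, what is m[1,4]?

8652

m[1,4] = min over k∈[1,3] of m[1,k]+m[k+1,4]+p_{0}·p_k·p_{4}.
k=1: 0 + 7434 + 13·18·12 = 10242; k=2: 10998 + 3948 + 13·47·12 = 22278; k=3: 7560 + 0 + 13·7·12 = 8652.
Minimum: 8652 at k=3.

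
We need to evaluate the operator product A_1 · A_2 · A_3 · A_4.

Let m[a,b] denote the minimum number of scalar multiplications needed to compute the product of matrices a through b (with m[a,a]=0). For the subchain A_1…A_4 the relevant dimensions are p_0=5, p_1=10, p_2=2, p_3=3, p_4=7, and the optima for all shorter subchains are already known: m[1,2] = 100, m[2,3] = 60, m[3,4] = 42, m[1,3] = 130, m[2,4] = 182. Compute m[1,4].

212

m[1,4] = min over k∈[1,3] of m[1,k]+m[k+1,4]+p_{0}·p_k·p_{4}.
k=1: 0 + 182 + 5·10·7 = 532; k=2: 100 + 42 + 5·2·7 = 212; k=3: 130 + 0 + 5·3·7 = 235.
Minimum: 212 at k=2.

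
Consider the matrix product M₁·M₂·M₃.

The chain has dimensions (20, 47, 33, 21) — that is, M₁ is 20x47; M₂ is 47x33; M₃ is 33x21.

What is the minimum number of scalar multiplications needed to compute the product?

Order (M₁·(M₂·M₃)): (M₂·M₃): 47×33 by 33×21 → 47×21, cost 47·33·21 = 32571; (M₁·(M₂·M₃)): 20×47 by 47×21 → 20×21, cost 20·47·21 = 19740; cumulative 52311. Total 52311.
Order ((M₁·M₂)·M₃): (M₁·M₂): 20×47 by 47×33 → 20×33, cost 20·47·33 = 31020; ((M₁·M₂)·M₃): 20×33 by 33×21 → 20×21, cost 20·33·21 = 13860; cumulative 44880. Total 44880.
Minimum: 44880.

44880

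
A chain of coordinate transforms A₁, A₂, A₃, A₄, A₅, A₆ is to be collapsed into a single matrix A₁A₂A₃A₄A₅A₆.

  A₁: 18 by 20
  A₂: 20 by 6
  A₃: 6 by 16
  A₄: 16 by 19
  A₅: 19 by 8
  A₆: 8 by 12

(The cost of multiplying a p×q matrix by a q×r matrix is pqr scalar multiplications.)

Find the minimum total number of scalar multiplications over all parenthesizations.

6768

Adjacent pairs: A₁A₂ = 18·20·6 = 2160; A₂A₃ = 20·6·16 = 1920; A₃A₄ = 6·16·19 = 1824; A₄A₅ = 16·19·8 = 2432; A₅A₆ = 19·8·12 = 1824.
Length 3: A₁..A₃: k=1: 0+1920+18·20·16=7680; k=2: 2160+0+18·6·16=3888 → min 3888 | A₂..A₄: k=2: 0+1824+20·6·19=4104; k=3: 1920+0+20·16·19=8000 → min 4104 | A₃..A₅: k=3: 0+2432+6·16·8=3200; k=4: 1824+0+6·19·8=2736 → min 2736 | A₄..A₆: k=4: 0+1824+16·19·12=5472; k=5: 2432+0+16·8·12=3968 → min 3968.
Length 4: A₁..A₄: k=1: 0+4104+18·20·19=10944; k=2: 2160+1824+18·6·19=6036; k=3: 3888+0+18·16·19=9360 → min 6036 | A₂..A₅: k=2: 0+2736+20·6·8=3696; k=3: 1920+2432+20·16·8=6912; k=4: 4104+0+20·19·8=7144 → min 3696 | A₃..A₆: k=3: 0+3968+6·16·12=5120; k=4: 1824+1824+6·19·12=5016; k=5: 2736+0+6·8·12=3312 → min 3312.
Length 5: A₁..A₅: k=1: 0+3696+18·20·8=6576; k=2: 2160+2736+18·6·8=5760; k=3: 3888+2432+18·16·8=8624; k=4: 6036+0+18·19·8=8772 → min 5760 | A₂..A₆: k=2: 0+3312+20·6·12=4752; k=3: 1920+3968+20·16·12=9728; k=4: 4104+1824+20·19·12=10488; k=5: 3696+0+20·8·12=5616 → min 4752.
Length 6: A₁..A₆: k=1: 0+4752+18·20·12=9072; k=2: 2160+3312+18·6·12=6768; k=3: 3888+3968+18·16·12=11312; k=4: 6036+1824+18·19·12=11964; k=5: 5760+0+18·8·12=7488 → min 6768.
Optimal order: ((A₁A₂)(((A₃A₄)A₅)A₆)) with cost 6768.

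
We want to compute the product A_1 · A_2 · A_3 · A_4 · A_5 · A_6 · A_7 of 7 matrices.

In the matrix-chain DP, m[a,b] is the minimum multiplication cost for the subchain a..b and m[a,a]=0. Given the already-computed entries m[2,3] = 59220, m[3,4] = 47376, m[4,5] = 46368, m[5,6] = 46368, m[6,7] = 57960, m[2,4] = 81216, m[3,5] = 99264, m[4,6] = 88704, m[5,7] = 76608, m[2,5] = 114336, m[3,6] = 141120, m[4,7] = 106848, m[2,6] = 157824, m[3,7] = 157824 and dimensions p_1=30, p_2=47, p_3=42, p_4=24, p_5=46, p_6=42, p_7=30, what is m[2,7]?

179424

m[2,7] = min over k∈[2,6] of m[2,k]+m[k+1,7]+p_{1}·p_k·p_{7}.
k=2: 0 + 157824 + 30·47·30 = 200124; k=3: 59220 + 106848 + 30·42·30 = 203868; k=4: 81216 + 76608 + 30·24·30 = 179424; k=5: 114336 + 57960 + 30·46·30 = 213696; k=6: 157824 + 0 + 30·42·30 = 195624.
Minimum: 179424 at k=4.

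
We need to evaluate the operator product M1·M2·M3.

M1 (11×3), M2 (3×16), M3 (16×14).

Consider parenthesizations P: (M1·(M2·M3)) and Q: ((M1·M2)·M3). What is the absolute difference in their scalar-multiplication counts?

Order P = (M1·(M2·M3)): (M2·M3): 3×16 by 16×14 → 3×14, cost 3·16·14 = 672; (M1·(M2·M3)): 11×3 by 3×14 → 11×14, cost 11·3·14 = 462; cumulative 1134. Total 1134.
Order Q = ((M1·M2)·M3): (M1·M2): 11×3 by 3×16 → 11×16, cost 11·3·16 = 528; ((M1·M2)·M3): 11×16 by 16×14 → 11×14, cost 11·16·14 = 2464; cumulative 2992. Total 2992.
Difference: |1134 − 2992| = 1858.

1858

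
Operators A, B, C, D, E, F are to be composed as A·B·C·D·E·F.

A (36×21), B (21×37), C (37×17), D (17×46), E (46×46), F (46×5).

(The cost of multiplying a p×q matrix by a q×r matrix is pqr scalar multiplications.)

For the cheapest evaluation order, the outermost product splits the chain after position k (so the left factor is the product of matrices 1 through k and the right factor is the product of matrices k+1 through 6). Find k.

1

Adjacent pairs: AB = 36·21·37 = 27972; BC = 21·37·17 = 13209; CD = 37·17·46 = 28934; DE = 17·46·46 = 35972; EF = 46·46·5 = 10580.
Length 3: A..C: k=1: 0+13209+36·21·17=26061; k=2: 27972+0+36·37·17=50616 → min 26061 | B..D: k=2: 0+28934+21·37·46=64676; k=3: 13209+0+21·17·46=29631 → min 29631 | C..E: k=3: 0+35972+37·17·46=64906; k=4: 28934+0+37·46·46=107226 → min 64906 | D..F: k=4: 0+10580+17·46·5=14490; k=5: 35972+0+17·46·5=39882 → min 14490.
Length 4: A..D: k=1: 0+29631+36·21·46=64407; k=2: 27972+28934+36·37·46=118178; k=3: 26061+0+36·17·46=54213 → min 54213 | B..E: k=2: 0+64906+21·37·46=100648; k=3: 13209+35972+21·17·46=65603; k=4: 29631+0+21·46·46=74067 → min 65603 | C..F: k=3: 0+14490+37·17·5=17635; k=4: 28934+10580+37·46·5=48024; k=5: 64906+0+37·46·5=73416 → min 17635.
Length 5: A..E: k=1: 0+65603+36·21·46=100379; k=2: 27972+64906+36·37·46=154150; k=3: 26061+35972+36·17·46=90185; k=4: 54213+0+36·46·46=130389 → min 90185 | B..F: k=2: 0+17635+21·37·5=21520; k=3: 13209+14490+21·17·5=29484; k=4: 29631+10580+21·46·5=45041; k=5: 65603+0+21·46·5=70433 → min 21520.
Top-level splits: k=1: (A..A)·(B..F) → 0+21520+36·21·5 = 25300; k=2: (A..B)·(C..F) → 27972+17635+36·37·5 = 52267; k=3: (A..C)·(D..F) → 26061+14490+36·17·5 = 43611; k=4: (A..D)·(E..F) → 54213+10580+36·46·5 = 73073; k=5: (A..E)·(F..F) → 90185+0+36·46·5 = 98465.
Best split is after A, i.e. k = 1.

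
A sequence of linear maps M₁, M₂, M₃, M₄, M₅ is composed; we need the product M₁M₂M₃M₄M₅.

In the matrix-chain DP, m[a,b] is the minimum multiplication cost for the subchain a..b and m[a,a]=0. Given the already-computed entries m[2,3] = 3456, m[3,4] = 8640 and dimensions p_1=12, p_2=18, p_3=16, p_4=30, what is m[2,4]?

9216

m[2,4] = min over k∈[2,3] of m[2,k]+m[k+1,4]+p_{1}·p_k·p_{4}.
k=2: 0 + 8640 + 12·18·30 = 15120; k=3: 3456 + 0 + 12·16·30 = 9216.
Minimum: 9216 at k=3.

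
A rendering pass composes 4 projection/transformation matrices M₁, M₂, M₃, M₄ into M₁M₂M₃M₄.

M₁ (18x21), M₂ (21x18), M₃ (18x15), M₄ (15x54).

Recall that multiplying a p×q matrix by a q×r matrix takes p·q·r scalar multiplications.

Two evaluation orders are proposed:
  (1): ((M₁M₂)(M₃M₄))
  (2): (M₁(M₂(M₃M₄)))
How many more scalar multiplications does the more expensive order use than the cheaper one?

Order (1) = ((M₁M₂)(M₃M₄)): (M₁M₂): 18×21 by 21×18 → 18×18, cost 18·21·18 = 6804; (M₃M₄): 18×15 by 15×54 → 18×54, cost 18·15·54 = 14580; ((M₁M₂)(M₃M₄)): 18×18 by 18×54 → 18×54, cost 18·18·54 = 17496; cumulative 38880. Total 38880.
Order (2) = (M₁(M₂(M₃M₄))): (M₃M₄): 18×15 by 15×54 → 18×54, cost 18·15·54 = 14580; (M₂(M₃M₄)): 21×18 by 18×54 → 21×54, cost 21·18·54 = 20412; cumulative 34992; (M₁(M₂(M₃M₄))): 18×21 by 21×54 → 18×54, cost 18·21·54 = 20412; cumulative 55404. Total 55404.
Difference: |38880 − 55404| = 16524.

16524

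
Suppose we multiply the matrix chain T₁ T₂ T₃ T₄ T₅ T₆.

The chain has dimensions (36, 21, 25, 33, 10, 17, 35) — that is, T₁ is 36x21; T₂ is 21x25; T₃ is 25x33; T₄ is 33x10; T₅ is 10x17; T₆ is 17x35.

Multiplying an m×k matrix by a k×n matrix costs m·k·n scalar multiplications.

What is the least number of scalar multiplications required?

39610

Adjacent pairs: T₁T₂ = 36·21·25 = 18900; T₂T₃ = 21·25·33 = 17325; T₃T₄ = 25·33·10 = 8250; T₄T₅ = 33·10·17 = 5610; T₅T₆ = 10·17·35 = 5950.
Length 3: T₁..T₃: k=1: 0+17325+36·21·33=42273; k=2: 18900+0+36·25·33=48600 → min 42273 | T₂..T₄: k=2: 0+8250+21·25·10=13500; k=3: 17325+0+21·33·10=24255 → min 13500 | T₃..T₅: k=3: 0+5610+25·33·17=19635; k=4: 8250+0+25·10·17=12500 → min 12500 | T₄..T₆: k=4: 0+5950+33·10·35=17500; k=5: 5610+0+33·17·35=25245 → min 17500.
Length 4: T₁..T₄: k=1: 0+13500+36·21·10=21060; k=2: 18900+8250+36·25·10=36150; k=3: 42273+0+36·33·10=54153 → min 21060 | T₂..T₅: k=2: 0+12500+21·25·17=21425; k=3: 17325+5610+21·33·17=34716; k=4: 13500+0+21·10·17=17070 → min 17070 | T₃..T₆: k=3: 0+17500+25·33·35=46375; k=4: 8250+5950+25·10·35=22950; k=5: 12500+0+25·17·35=27375 → min 22950.
Length 5: T₁..T₅: k=1: 0+17070+36·21·17=29922; k=2: 18900+12500+36·25·17=46700; k=3: 42273+5610+36·33·17=68079; k=4: 21060+0+36·10·17=27180 → min 27180 | T₂..T₆: k=2: 0+22950+21·25·35=41325; k=3: 17325+17500+21·33·35=59080; k=4: 13500+5950+21·10·35=26800; k=5: 17070+0+21·17·35=29565 → min 26800.
Length 6: T₁..T₆: k=1: 0+26800+36·21·35=53260; k=2: 18900+22950+36·25·35=73350; k=3: 42273+17500+36·33·35=101353; k=4: 21060+5950+36·10·35=39610; k=5: 27180+0+36·17·35=48600 → min 39610.
Optimal order: ((T₁ (T₂ (T₃ T₄))) (T₅ T₆)) with cost 39610.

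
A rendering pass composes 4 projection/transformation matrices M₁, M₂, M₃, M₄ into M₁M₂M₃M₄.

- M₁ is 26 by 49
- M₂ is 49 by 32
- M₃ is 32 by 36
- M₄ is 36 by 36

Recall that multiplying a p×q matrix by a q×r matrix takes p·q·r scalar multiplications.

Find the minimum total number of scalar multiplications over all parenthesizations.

104416

Adjacent pairs: M₁M₂ = 26·49·32 = 40768; M₂M₃ = 49·32·36 = 56448; M₃M₄ = 32·36·36 = 41472.
Length 3: M₁..M₃: k=1: 0+56448+26·49·36=102312; k=2: 40768+0+26·32·36=70720 → min 70720 | M₂..M₄: k=2: 0+41472+49·32·36=97920; k=3: 56448+0+49·36·36=119952 → min 97920.
Length 4: M₁..M₄: k=1: 0+97920+26·49·36=143784; k=2: 40768+41472+26·32·36=112192; k=3: 70720+0+26·36·36=104416 → min 104416.
Optimal order: (((M₁M₂)M₃)M₄) with cost 104416.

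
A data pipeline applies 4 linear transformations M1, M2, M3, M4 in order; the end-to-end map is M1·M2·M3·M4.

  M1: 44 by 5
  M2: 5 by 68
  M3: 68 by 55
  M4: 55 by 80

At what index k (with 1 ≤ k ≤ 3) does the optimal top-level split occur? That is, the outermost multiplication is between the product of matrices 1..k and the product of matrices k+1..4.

1

Adjacent pairs: M1M2 = 44·5·68 = 14960; M2M3 = 5·68·55 = 18700; M3M4 = 68·55·80 = 299200.
Length 3: M1..M3: k=1: 0+18700+44·5·55=30800; k=2: 14960+0+44·68·55=179520 → min 30800 | M2..M4: k=2: 0+299200+5·68·80=326400; k=3: 18700+0+5·55·80=40700 → min 40700.
Top-level splits: k=1: (M1..M1)·(M2..M4) → 0+40700+44·5·80 = 58300; k=2: (M1..M2)·(M3..M4) → 14960+299200+44·68·80 = 553520; k=3: (M1..M3)·(M4..M4) → 30800+0+44·55·80 = 224400.
Best split is after M1, i.e. k = 1.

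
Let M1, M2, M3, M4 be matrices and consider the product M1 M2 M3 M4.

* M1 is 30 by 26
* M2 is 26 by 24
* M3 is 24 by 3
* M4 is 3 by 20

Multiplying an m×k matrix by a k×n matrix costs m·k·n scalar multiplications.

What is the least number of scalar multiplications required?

6012

Adjacent pairs: M1M2 = 30·26·24 = 18720; M2M3 = 26·24·3 = 1872; M3M4 = 24·3·20 = 1440.
Length 3: M1..M3: k=1: 0+1872+30·26·3=4212; k=2: 18720+0+30·24·3=20880 → min 4212 | M2..M4: k=2: 0+1440+26·24·20=13920; k=3: 1872+0+26·3·20=3432 → min 3432.
Length 4: M1..M4: k=1: 0+3432+30·26·20=19032; k=2: 18720+1440+30·24·20=34560; k=3: 4212+0+30·3·20=6012 → min 6012.
Optimal order: ((M1 (M2 M3)) M4) with cost 6012.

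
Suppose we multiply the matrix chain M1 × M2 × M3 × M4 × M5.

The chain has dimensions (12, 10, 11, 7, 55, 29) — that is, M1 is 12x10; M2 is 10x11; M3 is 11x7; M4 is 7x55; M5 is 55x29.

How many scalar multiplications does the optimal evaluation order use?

Adjacent pairs: M1M2 = 12·10·11 = 1320; M2M3 = 10·11·7 = 770; M3M4 = 11·7·55 = 4235; M4M5 = 7·55·29 = 11165.
Length 3: M1..M3: k=1: 0+770+12·10·7=1610; k=2: 1320+0+12·11·7=2244 → min 1610 | M2..M4: k=2: 0+4235+10·11·55=10285; k=3: 770+0+10·7·55=4620 → min 4620 | M3..M5: k=3: 0+11165+11·7·29=13398; k=4: 4235+0+11·55·29=21780 → min 13398.
Length 4: M1..M4: k=1: 0+4620+12·10·55=11220; k=2: 1320+4235+12·11·55=12815; k=3: 1610+0+12·7·55=6230 → min 6230 | M2..M5: k=2: 0+13398+10·11·29=16588; k=3: 770+11165+10·7·29=13965; k=4: 4620+0+10·55·29=20570 → min 13965.
Length 5: M1..M5: k=1: 0+13965+12·10·29=17445; k=2: 1320+13398+12·11·29=18546; k=3: 1610+11165+12·7·29=15211; k=4: 6230+0+12·55·29=25370 → min 15211.
Optimal order: ((M1 × (M2 × M3)) × (M4 × M5)) with cost 15211.

15211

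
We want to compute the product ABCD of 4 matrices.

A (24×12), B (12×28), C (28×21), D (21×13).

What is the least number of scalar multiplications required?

Adjacent pairs: AB = 24·12·28 = 8064; BC = 12·28·21 = 7056; CD = 28·21·13 = 7644.
Length 3: A..C: k=1: 0+7056+24·12·21=13104; k=2: 8064+0+24·28·21=22176 → min 13104 | B..D: k=2: 0+7644+12·28·13=12012; k=3: 7056+0+12·21·13=10332 → min 10332.
Length 4: A..D: k=1: 0+10332+24·12·13=14076; k=2: 8064+7644+24·28·13=24444; k=3: 13104+0+24·21·13=19656 → min 14076.
Optimal order: (A((BC)D)) with cost 14076.

14076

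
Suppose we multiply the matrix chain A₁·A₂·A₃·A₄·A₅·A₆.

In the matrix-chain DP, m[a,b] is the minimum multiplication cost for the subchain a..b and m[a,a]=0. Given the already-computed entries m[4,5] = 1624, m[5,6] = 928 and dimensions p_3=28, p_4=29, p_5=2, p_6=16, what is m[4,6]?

m[4,6] = min over k∈[4,5] of m[4,k]+m[k+1,6]+p_{3}·p_k·p_{6}.
k=4: 0 + 928 + 28·29·16 = 13920; k=5: 1624 + 0 + 28·2·16 = 2520.
Minimum: 2520 at k=5.

2520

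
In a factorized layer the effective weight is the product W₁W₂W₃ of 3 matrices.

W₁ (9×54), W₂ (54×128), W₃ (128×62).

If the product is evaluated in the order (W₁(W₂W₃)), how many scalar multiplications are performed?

458676

(W₂W₃): 54×128 by 128×62 → 54×62, cost 54·128·62 = 428544
(W₁(W₂W₃)): 9×54 by 54×62 → 9×62, cost 9·54·62 = 30132; cumulative 458676
Total: 458676 scalar multiplications.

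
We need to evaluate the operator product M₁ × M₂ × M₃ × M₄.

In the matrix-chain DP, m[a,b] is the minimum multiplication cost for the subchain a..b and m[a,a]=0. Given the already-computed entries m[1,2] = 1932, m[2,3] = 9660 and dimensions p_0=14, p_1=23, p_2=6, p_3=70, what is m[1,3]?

m[1,3] = min over k∈[1,2] of m[1,k]+m[k+1,3]+p_{0}·p_k·p_{3}.
k=1: 0 + 9660 + 14·23·70 = 32200; k=2: 1932 + 0 + 14·6·70 = 7812.
Minimum: 7812 at k=2.

7812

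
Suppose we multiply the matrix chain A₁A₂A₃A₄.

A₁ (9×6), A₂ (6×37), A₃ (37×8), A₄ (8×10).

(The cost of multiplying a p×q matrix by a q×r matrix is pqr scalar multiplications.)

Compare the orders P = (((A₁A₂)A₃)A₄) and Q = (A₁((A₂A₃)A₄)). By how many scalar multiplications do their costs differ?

Order P = (((A₁A₂)A₃)A₄): (A₁A₂): 9×6 by 6×37 → 9×37, cost 9·6·37 = 1998; ((A₁A₂)A₃): 9×37 by 37×8 → 9×8, cost 9·37·8 = 2664; cumulative 4662; (((A₁A₂)A₃)A₄): 9×8 by 8×10 → 9×10, cost 9·8·10 = 720; cumulative 5382. Total 5382.
Order Q = (A₁((A₂A₃)A₄)): (A₂A₃): 6×37 by 37×8 → 6×8, cost 6·37·8 = 1776; ((A₂A₃)A₄): 6×8 by 8×10 → 6×10, cost 6·8·10 = 480; cumulative 2256; (A₁((A₂A₃)A₄)): 9×6 by 6×10 → 9×10, cost 9·6·10 = 540; cumulative 2796. Total 2796.
Difference: |5382 − 2796| = 2586.

2586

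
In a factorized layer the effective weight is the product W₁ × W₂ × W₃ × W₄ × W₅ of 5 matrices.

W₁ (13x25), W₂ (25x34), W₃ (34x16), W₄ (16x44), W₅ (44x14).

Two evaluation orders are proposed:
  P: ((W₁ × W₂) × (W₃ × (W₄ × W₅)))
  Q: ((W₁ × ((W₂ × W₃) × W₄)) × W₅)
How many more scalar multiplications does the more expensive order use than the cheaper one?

Order P = ((W₁ × W₂) × (W₃ × (W₄ × W₅))): (W₁ × W₂): 13×25 by 25×34 → 13×34, cost 13·25·34 = 11050; (W₄ × W₅): 16×44 by 44×14 → 16×14, cost 16·44·14 = 9856; (W₃ × (W₄ × W₅)): 34×16 by 16×14 → 34×14, cost 34·16·14 = 7616; cumulative 17472; ((W₁ × W₂) × (W₃ × (W₄ × W₅))): 13×34 by 34×14 → 13×14, cost 13·34·14 = 6188; cumulative 34710. Total 34710.
Order Q = ((W₁ × ((W₂ × W₃) × W₄)) × W₅): (W₂ × W₃): 25×34 by 34×16 → 25×16, cost 25·34·16 = 13600; ((W₂ × W₃) × W₄): 25×16 by 16×44 → 25×44, cost 25·16·44 = 17600; cumulative 31200; (W₁ × ((W₂ × W₃) × W₄)): 13×25 by 25×44 → 13×44, cost 13·25·44 = 14300; cumulative 45500; ((W₁ × ((W₂ × W₃) × W₄)) × W₅): 13×44 by 44×14 → 13×14, cost 13·44·14 = 8008; cumulative 53508. Total 53508.
Difference: |34710 − 53508| = 18798.

18798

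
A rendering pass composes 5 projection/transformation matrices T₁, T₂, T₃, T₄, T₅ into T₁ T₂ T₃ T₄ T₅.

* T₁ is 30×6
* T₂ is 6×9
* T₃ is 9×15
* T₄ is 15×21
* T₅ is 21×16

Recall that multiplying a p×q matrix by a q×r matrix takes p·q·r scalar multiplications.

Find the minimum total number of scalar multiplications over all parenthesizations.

7596

Adjacent pairs: T₁T₂ = 30·6·9 = 1620; T₂T₃ = 6·9·15 = 810; T₃T₄ = 9·15·21 = 2835; T₄T₅ = 15·21·16 = 5040.
Length 3: T₁..T₃: k=1: 0+810+30·6·15=3510; k=2: 1620+0+30·9·15=5670 → min 3510 | T₂..T₄: k=2: 0+2835+6·9·21=3969; k=3: 810+0+6·15·21=2700 → min 2700 | T₃..T₅: k=3: 0+5040+9·15·16=7200; k=4: 2835+0+9·21·16=5859 → min 5859.
Length 4: T₁..T₄: k=1: 0+2700+30·6·21=6480; k=2: 1620+2835+30·9·21=10125; k=3: 3510+0+30·15·21=12960 → min 6480 | T₂..T₅: k=2: 0+5859+6·9·16=6723; k=3: 810+5040+6·15·16=7290; k=4: 2700+0+6·21·16=4716 → min 4716.
Length 5: T₁..T₅: k=1: 0+4716+30·6·16=7596; k=2: 1620+5859+30·9·16=11799; k=3: 3510+5040+30·15·16=15750; k=4: 6480+0+30·21·16=16560 → min 7596.
Optimal order: (T₁ (((T₂ T₃) T₄) T₅)) with cost 7596.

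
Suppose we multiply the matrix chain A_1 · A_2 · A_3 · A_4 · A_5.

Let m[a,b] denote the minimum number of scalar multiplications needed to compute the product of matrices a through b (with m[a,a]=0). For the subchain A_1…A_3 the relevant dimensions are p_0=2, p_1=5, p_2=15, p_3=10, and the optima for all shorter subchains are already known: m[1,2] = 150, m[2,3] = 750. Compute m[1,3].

450

m[1,3] = min over k∈[1,2] of m[1,k]+m[k+1,3]+p_{0}·p_k·p_{3}.
k=1: 0 + 750 + 2·5·10 = 850; k=2: 150 + 0 + 2·15·10 = 450.
Minimum: 450 at k=2.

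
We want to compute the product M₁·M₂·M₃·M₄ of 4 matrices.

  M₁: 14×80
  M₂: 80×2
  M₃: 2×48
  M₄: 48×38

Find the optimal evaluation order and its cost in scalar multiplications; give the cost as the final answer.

6952

Adjacent pairs: M₁M₂ = 14·80·2 = 2240; M₂M₃ = 80·2·48 = 7680; M₃M₄ = 2·48·38 = 3648.
Length 3: M₁..M₃: k=1: 0+7680+14·80·48=61440; k=2: 2240+0+14·2·48=3584 → min 3584 | M₂..M₄: k=2: 0+3648+80·2·38=9728; k=3: 7680+0+80·48·38=153600 → min 9728.
Length 4: M₁..M₄: k=1: 0+9728+14·80·38=52288; k=2: 2240+3648+14·2·38=6952; k=3: 3584+0+14·48·38=29120 → min 6952.
Optimal parenthesization: ((M₁·M₂)·(M₃·M₄)) with cost 6952.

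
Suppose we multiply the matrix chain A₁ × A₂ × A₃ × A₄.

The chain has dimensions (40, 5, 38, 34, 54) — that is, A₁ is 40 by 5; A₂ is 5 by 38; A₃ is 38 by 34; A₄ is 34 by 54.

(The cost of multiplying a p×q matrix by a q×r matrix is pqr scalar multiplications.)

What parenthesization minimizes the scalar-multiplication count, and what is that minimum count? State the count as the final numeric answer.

26440

Adjacent pairs: A₁A₂ = 40·5·38 = 7600; A₂A₃ = 5·38·34 = 6460; A₃A₄ = 38·34·54 = 69768.
Length 3: A₁..A₃: k=1: 0+6460+40·5·34=13260; k=2: 7600+0+40·38·34=59280 → min 13260 | A₂..A₄: k=2: 0+69768+5·38·54=80028; k=3: 6460+0+5·34·54=15640 → min 15640.
Length 4: A₁..A₄: k=1: 0+15640+40·5·54=26440; k=2: 7600+69768+40·38·54=159448; k=3: 13260+0+40·34·54=86700 → min 26440.
Optimal parenthesization: (A₁ × ((A₂ × A₃) × A₄)) with cost 26440.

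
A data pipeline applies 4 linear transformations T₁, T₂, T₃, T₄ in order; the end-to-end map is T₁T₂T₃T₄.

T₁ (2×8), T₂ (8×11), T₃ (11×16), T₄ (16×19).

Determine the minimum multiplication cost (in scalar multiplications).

1136

Adjacent pairs: T₁T₂ = 2·8·11 = 176; T₂T₃ = 8·11·16 = 1408; T₃T₄ = 11·16·19 = 3344.
Length 3: T₁..T₃: k=1: 0+1408+2·8·16=1664; k=2: 176+0+2·11·16=528 → min 528 | T₂..T₄: k=2: 0+3344+8·11·19=5016; k=3: 1408+0+8·16·19=3840 → min 3840.
Length 4: T₁..T₄: k=1: 0+3840+2·8·19=4144; k=2: 176+3344+2·11·19=3938; k=3: 528+0+2·16·19=1136 → min 1136.
Optimal order: (((T₁T₂)T₃)T₄) with cost 1136.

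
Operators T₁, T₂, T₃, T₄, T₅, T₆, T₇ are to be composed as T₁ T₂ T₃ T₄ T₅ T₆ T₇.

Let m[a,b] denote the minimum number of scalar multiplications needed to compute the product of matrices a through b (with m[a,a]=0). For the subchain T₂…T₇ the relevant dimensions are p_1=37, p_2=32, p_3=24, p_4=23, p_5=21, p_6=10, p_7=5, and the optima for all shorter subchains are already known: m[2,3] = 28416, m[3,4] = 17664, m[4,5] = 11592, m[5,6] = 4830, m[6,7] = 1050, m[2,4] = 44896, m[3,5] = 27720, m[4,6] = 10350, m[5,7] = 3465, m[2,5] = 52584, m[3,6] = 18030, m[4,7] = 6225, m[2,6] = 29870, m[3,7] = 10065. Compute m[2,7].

15985

m[2,7] = min over k∈[2,6] of m[2,k]+m[k+1,7]+p_{1}·p_k·p_{7}.
k=2: 0 + 10065 + 37·32·5 = 15985; k=3: 28416 + 6225 + 37·24·5 = 39081; k=4: 44896 + 3465 + 37·23·5 = 52616; k=5: 52584 + 1050 + 37·21·5 = 57519; k=6: 29870 + 0 + 37·10·5 = 31720.
Minimum: 15985 at k=2.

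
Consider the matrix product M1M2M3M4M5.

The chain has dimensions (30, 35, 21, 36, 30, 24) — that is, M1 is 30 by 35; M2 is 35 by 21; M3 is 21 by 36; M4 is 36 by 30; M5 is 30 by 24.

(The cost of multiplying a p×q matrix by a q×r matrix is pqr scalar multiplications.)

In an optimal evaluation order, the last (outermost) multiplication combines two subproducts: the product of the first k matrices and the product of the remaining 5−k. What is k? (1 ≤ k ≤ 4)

Adjacent pairs: M1M2 = 30·35·21 = 22050; M2M3 = 35·21·36 = 26460; M3M4 = 21·36·30 = 22680; M4M5 = 36·30·24 = 25920.
Length 3: M1..M3: k=1: 0+26460+30·35·36=64260; k=2: 22050+0+30·21·36=44730 → min 44730 | M2..M4: k=2: 0+22680+35·21·30=44730; k=3: 26460+0+35·36·30=64260 → min 44730 | M3..M5: k=3: 0+25920+21·36·24=44064; k=4: 22680+0+21·30·24=37800 → min 37800.
Length 4: M1..M4: k=1: 0+44730+30·35·30=76230; k=2: 22050+22680+30·21·30=63630; k=3: 44730+0+30·36·30=77130 → min 63630 | M2..M5: k=2: 0+37800+35·21·24=55440; k=3: 26460+25920+35·36·24=82620; k=4: 44730+0+35·30·24=69930 → min 55440.
Top-level splits: k=1: (M1..M1)·(M2..M5) → 0+55440+30·35·24 = 80640; k=2: (M1..M2)·(M3..M5) → 22050+37800+30·21·24 = 74970; k=3: (M1..M3)·(M4..M5) → 44730+25920+30·36·24 = 96570; k=4: (M1..M4)·(M5..M5) → 63630+0+30·30·24 = 85230.
Best split is after M2, i.e. k = 2.

2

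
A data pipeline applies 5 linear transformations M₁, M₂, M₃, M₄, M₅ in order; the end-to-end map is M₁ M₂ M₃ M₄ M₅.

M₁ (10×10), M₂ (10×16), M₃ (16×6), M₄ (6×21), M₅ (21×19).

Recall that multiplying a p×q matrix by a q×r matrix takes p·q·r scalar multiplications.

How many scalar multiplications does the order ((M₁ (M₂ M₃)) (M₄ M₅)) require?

5094

(M₂ M₃): 10×16 by 16×6 → 10×6, cost 10·16·6 = 960
(M₁ (M₂ M₃)): 10×10 by 10×6 → 10×6, cost 10·10·6 = 600; cumulative 1560
(M₄ M₅): 6×21 by 21×19 → 6×19, cost 6·21·19 = 2394
((M₁ (M₂ M₃)) (M₄ M₅)): 10×6 by 6×19 → 10×19, cost 10·6·19 = 1140; cumulative 5094
Total: 5094 scalar multiplications.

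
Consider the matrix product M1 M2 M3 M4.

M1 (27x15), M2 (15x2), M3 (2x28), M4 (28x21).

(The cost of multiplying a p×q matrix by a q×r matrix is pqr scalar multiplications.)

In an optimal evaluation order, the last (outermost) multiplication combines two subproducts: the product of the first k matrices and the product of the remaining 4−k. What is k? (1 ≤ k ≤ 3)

2

Adjacent pairs: M1M2 = 27·15·2 = 810; M2M3 = 15·2·28 = 840; M3M4 = 2·28·21 = 1176.
Length 3: M1..M3: k=1: 0+840+27·15·28=12180; k=2: 810+0+27·2·28=2322 → min 2322 | M2..M4: k=2: 0+1176+15·2·21=1806; k=3: 840+0+15·28·21=9660 → min 1806.
Top-level splits: k=1: (M1..M1)·(M2..M4) → 0+1806+27·15·21 = 10311; k=2: (M1..M2)·(M3..M4) → 810+1176+27·2·21 = 3120; k=3: (M1..M3)·(M4..M4) → 2322+0+27·28·21 = 18198.
Best split is after M2, i.e. k = 2.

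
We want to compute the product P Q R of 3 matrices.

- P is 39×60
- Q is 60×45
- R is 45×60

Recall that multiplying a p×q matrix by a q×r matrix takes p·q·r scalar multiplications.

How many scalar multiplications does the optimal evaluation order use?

Order (P (Q R)): (Q R): 60×45 by 45×60 → 60×60, cost 60·45·60 = 162000; (P (Q R)): 39×60 by 60×60 → 39×60, cost 39·60·60 = 140400; cumulative 302400. Total 302400.
Order ((P Q) R): (P Q): 39×60 by 60×45 → 39×45, cost 39·60·45 = 105300; ((P Q) R): 39×45 by 45×60 → 39×60, cost 39·45·60 = 105300; cumulative 210600. Total 210600.
Minimum: 210600.

210600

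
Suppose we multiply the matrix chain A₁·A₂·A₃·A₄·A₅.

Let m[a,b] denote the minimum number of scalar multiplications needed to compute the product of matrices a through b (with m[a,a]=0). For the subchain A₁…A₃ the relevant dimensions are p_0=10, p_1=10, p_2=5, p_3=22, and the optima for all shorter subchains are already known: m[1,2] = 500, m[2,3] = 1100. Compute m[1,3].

1600

m[1,3] = min over k∈[1,2] of m[1,k]+m[k+1,3]+p_{0}·p_k·p_{3}.
k=1: 0 + 1100 + 10·10·22 = 3300; k=2: 500 + 0 + 10·5·22 = 1600.
Minimum: 1600 at k=2.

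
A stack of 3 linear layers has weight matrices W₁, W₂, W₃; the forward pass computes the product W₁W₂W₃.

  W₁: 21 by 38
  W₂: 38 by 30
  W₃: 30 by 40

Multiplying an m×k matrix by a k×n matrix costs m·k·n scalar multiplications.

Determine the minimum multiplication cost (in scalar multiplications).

49140

Order (W₁(W₂W₃)): (W₂W₃): 38×30 by 30×40 → 38×40, cost 38·30·40 = 45600; (W₁(W₂W₃)): 21×38 by 38×40 → 21×40, cost 21·38·40 = 31920; cumulative 77520. Total 77520.
Order ((W₁W₂)W₃): (W₁W₂): 21×38 by 38×30 → 21×30, cost 21·38·30 = 23940; ((W₁W₂)W₃): 21×30 by 30×40 → 21×40, cost 21·30·40 = 25200; cumulative 49140. Total 49140.
Minimum: 49140.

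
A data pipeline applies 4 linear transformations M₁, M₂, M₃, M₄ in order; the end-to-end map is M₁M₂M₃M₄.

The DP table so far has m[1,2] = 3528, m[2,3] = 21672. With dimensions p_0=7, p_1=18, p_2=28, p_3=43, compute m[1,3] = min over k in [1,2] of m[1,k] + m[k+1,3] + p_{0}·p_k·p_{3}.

11956

m[1,3] = min over k∈[1,2] of m[1,k]+m[k+1,3]+p_{0}·p_k·p_{3}.
k=1: 0 + 21672 + 7·18·43 = 27090; k=2: 3528 + 0 + 7·28·43 = 11956.
Minimum: 11956 at k=2.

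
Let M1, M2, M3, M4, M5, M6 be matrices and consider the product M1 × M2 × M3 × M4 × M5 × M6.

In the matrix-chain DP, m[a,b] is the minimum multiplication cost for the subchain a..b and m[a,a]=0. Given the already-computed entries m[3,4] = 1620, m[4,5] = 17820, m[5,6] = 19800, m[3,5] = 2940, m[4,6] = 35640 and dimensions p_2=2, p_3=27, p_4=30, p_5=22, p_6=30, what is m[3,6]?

4260

m[3,6] = min over k∈[3,5] of m[3,k]+m[k+1,6]+p_{2}·p_k·p_{6}.
k=3: 0 + 35640 + 2·27·30 = 37260; k=4: 1620 + 19800 + 2·30·30 = 23220; k=5: 2940 + 0 + 2·22·30 = 4260.
Minimum: 4260 at k=5.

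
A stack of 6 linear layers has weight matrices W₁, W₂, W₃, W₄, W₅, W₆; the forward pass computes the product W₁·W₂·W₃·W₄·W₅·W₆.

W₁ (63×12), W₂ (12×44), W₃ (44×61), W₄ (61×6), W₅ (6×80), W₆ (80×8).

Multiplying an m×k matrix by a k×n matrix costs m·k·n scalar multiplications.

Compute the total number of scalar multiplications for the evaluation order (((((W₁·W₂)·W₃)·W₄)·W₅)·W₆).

295974

(W₁·W₂): 63×12 by 12×44 → 63×44, cost 63·12·44 = 33264
((W₁·W₂)·W₃): 63×44 by 44×61 → 63×61, cost 63·44·61 = 169092; cumulative 202356
(((W₁·W₂)·W₃)·W₄): 63×61 by 61×6 → 63×6, cost 63·61·6 = 23058; cumulative 225414
((((W₁·W₂)·W₃)·W₄)·W₅): 63×6 by 6×80 → 63×80, cost 63·6·80 = 30240; cumulative 255654
(((((W₁·W₂)·W₃)·W₄)·W₅)·W₆): 63×80 by 80×8 → 63×8, cost 63·80·8 = 40320; cumulative 295974
Total: 295974 scalar multiplications.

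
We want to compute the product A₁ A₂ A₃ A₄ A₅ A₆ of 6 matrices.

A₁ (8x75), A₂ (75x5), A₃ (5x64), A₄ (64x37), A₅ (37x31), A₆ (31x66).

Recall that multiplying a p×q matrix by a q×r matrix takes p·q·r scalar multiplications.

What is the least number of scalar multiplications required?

33445

Adjacent pairs: A₁A₂ = 8·75·5 = 3000; A₂A₃ = 75·5·64 = 24000; A₃A₄ = 5·64·37 = 11840; A₄A₅ = 64·37·31 = 73408; A₅A₆ = 37·31·66 = 75702.
Length 3: A₁..A₃: k=1: 0+24000+8·75·64=62400; k=2: 3000+0+8·5·64=5560 → min 5560 | A₂..A₄: k=2: 0+11840+75·5·37=25715; k=3: 24000+0+75·64·37=201600 → min 25715 | A₃..A₅: k=3: 0+73408+5·64·31=83328; k=4: 11840+0+5·37·31=17575 → min 17575 | A₄..A₆: k=4: 0+75702+64·37·66=231990; k=5: 73408+0+64·31·66=204352 → min 204352.
Length 4: A₁..A₄: k=1: 0+25715+8·75·37=47915; k=2: 3000+11840+8·5·37=16320; k=3: 5560+0+8·64·37=24504 → min 16320 | A₂..A₅: k=2: 0+17575+75·5·31=29200; k=3: 24000+73408+75·64·31=246208; k=4: 25715+0+75·37·31=111740 → min 29200 | A₃..A₆: k=3: 0+204352+5·64·66=225472; k=4: 11840+75702+5·37·66=99752; k=5: 17575+0+5·31·66=27805 → min 27805.
Length 5: A₁..A₅: k=1: 0+29200+8·75·31=47800; k=2: 3000+17575+8·5·31=21815; k=3: 5560+73408+8·64·31=94840; k=4: 16320+0+8·37·31=25496 → min 21815 | A₂..A₆: k=2: 0+27805+75·5·66=52555; k=3: 24000+204352+75·64·66=545152; k=4: 25715+75702+75·37·66=284567; k=5: 29200+0+75·31·66=182650 → min 52555.
Length 6: A₁..A₆: k=1: 0+52555+8·75·66=92155; k=2: 3000+27805+8·5·66=33445; k=3: 5560+204352+8·64·66=243704; k=4: 16320+75702+8·37·66=111558; k=5: 21815+0+8·31·66=38183 → min 33445.
Optimal order: ((A₁ A₂) (((A₃ A₄) A₅) A₆)) with cost 33445.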